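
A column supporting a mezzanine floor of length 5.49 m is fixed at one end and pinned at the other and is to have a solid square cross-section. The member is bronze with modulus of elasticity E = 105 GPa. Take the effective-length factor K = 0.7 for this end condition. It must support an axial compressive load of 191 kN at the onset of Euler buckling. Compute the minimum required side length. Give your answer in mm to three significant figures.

a ≈ 75.6 mm

L_e = K·L = 0.7 × 5.49 = 3.843 m
Required I = P_cr·L_e²/(π²E) = 1.910×10^5 × 3.843² / (π² × 1.05×10^11) = 2.722×10^-6 m⁴
I_req = 2.722×10^6 mm⁴
Solid square: I = a⁴/12  ⇒  a = (12I)^(1/4) = (12×2.722×10^6)^(1/4) = 75.6 mm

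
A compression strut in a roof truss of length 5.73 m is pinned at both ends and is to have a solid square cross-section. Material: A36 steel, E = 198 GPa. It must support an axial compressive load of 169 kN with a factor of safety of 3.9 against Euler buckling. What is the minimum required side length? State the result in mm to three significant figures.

a ≈ 107 mm

Required P_cr = n·P = 3.9 × 169 = 659.1 kN
L_e = K·L = 1 × 5.73 = 5.730 m
Required I = P_cr·L_e²/(π²E) = 6.591×10^5 × 5.730² / (π² × 1.98×10^11) = 1.107×10^-5 m⁴
I_req = 1.107×10^7 mm⁴
Solid square: I = a⁴/12  ⇒  a = (12I)^(1/4) = (12×1.107×10^7)^(1/4) = 107 mm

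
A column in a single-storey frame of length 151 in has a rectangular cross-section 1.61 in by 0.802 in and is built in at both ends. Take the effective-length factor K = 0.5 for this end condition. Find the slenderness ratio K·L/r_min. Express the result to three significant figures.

Buckling occurs about the weak axis: I_min = h·b³/12 with b = 0.802 in (the shorter side).
I_min = 1.61×0.802³/12 = 6.921×10^-2 in⁴
A = 1.291 in²;  r_min = √(I/A) = √(6.921×10^-2/1.291) = 0.2315 in
L_e = K·L = 0.5 × 151 = 75.50 in
λ = L_e / r_min = 75.500 / 0.2315 = 326

λ ≈ 326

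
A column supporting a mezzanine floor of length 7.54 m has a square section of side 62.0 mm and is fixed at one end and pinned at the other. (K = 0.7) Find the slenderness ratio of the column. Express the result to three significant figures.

λ ≈ 295

For a square r = a/√12 = 62.0/√12 = 17.90 mm
L_e = K·L = 0.7 × 7.54 m = 5.278 m = 5278.0 mm
λ = L_e / r_min = 5278.0 / 17.90 = 295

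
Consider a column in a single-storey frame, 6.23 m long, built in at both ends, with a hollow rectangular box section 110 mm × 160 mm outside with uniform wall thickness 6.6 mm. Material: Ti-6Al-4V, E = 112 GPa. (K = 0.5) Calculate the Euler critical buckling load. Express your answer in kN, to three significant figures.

P_cr ≈ 758 kN

Inner dimensions: h_i = 160 − 2×6.6 = 146.8 mm, b_i = 110 − 2×6.6 = 96.80 mm
Weak-axis I_min = (h_o·b_o³ − h_i·b_i³)/12 with b_o = 110, b_i = 96.80 mm (shorter outer/inner sides).
I_min = (160×110³ − 146.8×96.80³)/12 = 6.651×10^6 mm⁴
I = 6.651×10^6 mm⁴ = 6.651×10^-6 m⁴
Effective length L_e = K·L = 0.5 × 6.23 = 3.115 m
P_cr = π²EI / L_e² = π² × 112×10⁹ × 6.651×10^-6 / 3.115² = 7.576×10^5 N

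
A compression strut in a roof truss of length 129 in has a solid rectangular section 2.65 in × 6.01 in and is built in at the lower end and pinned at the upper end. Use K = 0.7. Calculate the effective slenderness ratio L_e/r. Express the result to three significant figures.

For a rectangle r_min = b/√12 = 2.65/√12 = 0.7650 in
L_e = K·L = 0.7 × 129 = 90.30 in
λ = L_e / r_min = 90.300 / 0.7650 = 118

λ ≈ 118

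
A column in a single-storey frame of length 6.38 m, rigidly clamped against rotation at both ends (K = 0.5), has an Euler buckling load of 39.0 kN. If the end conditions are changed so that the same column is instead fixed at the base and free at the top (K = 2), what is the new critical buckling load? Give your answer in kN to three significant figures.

P_cr ∝ 1/K², so P_cr,new = P_cr,old × (K_old/K_new)² = 39.0 × (0.5/2)²
= 39.0 × 0.06250 = 2.44 kN

P_cr ≈ 2.44 kN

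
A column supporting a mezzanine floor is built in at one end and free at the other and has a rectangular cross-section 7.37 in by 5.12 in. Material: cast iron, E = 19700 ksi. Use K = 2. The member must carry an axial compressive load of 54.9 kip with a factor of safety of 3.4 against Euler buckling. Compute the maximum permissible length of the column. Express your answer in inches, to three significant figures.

Buckling occurs about the weak axis: I_min = h·b³/12 with b = 5.12 in (the shorter side).
I_min = 7.37×5.12³/12 = 82.43 in⁴
Required critical load P_cr = n·P = 3.4 × 54.9 = 186.7 kip = 1.867×10^5 lb
From P_cr = π²EI/(K·L)²:  L = (1/K)·√(π²EI/P_cr) = (1/2)·√(π²×1.97×10^7×82.43/1.867×10^5)
L = 147 in

L_max ≈ 147 in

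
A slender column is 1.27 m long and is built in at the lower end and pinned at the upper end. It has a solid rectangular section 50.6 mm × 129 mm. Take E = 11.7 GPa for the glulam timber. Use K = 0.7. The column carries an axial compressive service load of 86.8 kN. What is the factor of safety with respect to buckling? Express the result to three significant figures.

Buckling occurs about the weak axis: I_min = h·b³/12 with b = 50.6 mm (the shorter side).
I_min = 129×50.6³/12 = 1.393×10^6 mm⁴
I = 1.393×10^6 mm⁴ = 1.393×10^-6 m⁴
Effective length L_e = K·L = 0.7 × 1.27 = 0.8890 m
P_cr = π²EI / L_e² = π² × 11.7×10⁹ × 1.393×10^-6 / 0.8890² = 2.035×10^5 N
Factor of safety n = P_cr / P = 203.49 / 86.8 = 2.34

n ≈ 2.34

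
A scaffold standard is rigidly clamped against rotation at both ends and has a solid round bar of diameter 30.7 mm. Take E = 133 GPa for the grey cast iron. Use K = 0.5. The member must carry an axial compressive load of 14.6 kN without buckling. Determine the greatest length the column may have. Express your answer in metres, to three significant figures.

I = πd⁴/64 = π×30.7⁴/64 = 4.360×10^4 mm⁴
I = 4.360×10^-8 m⁴
At the buckling limit P_cr = P = 1.460×10^4 N
From P_cr = π²EI/(K·L)²:  L = (1/K)·√(π²EI/P_cr) = (1/0.5)·√(π²×1.33×10^11×4.360×10^-8/1.460×10^4)
L = 3.96 m

L_max ≈ 3.96 m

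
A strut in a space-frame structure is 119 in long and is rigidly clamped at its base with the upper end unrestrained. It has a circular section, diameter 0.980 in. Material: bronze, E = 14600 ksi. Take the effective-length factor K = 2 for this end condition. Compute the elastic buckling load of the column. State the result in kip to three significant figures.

I = πd⁴/64 = π×0.980⁴/64 = 4.528×10^-2 in⁴
Effective length L_e = K·L = 2 × 119 = 238.0 in
P_cr = π²EI / L_e² = π² × 14600×10³ × 4.528×10^-2 / 238.0² = 115.2 lb

P_cr ≈ 0.115 kip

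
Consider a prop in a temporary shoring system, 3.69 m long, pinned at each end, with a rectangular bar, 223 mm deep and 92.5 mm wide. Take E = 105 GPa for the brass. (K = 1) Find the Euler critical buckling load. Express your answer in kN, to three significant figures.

P_cr ≈ 1120 kN

Buckling occurs about the weak axis: I_min = h·b³/12 with b = 92.5 mm (the shorter side).
I_min = 223×92.5³/12 = 1.471×10^7 mm⁴
I = 1.471×10^7 mm⁴ = 1.471×10^-5 m⁴
Effective length L_e = K·L = 1 × 3.69 = 3.690 m
P_cr = π²EI / L_e² = π² × 105×10⁹ × 1.471×10^-5 / 3.690² = 1.119×10^6 N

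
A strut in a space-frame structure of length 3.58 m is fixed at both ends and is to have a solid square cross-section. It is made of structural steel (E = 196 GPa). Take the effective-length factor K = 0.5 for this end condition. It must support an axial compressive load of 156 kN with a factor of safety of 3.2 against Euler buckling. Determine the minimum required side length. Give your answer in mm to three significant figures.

Required P_cr = n·P = 3.2 × 156 = 499.2 kN
L_e = K·L = 0.5 × 3.58 = 1.790 m
Required I = P_cr·L_e²/(π²E) = 4.992×10^5 × 1.790² / (π² × 1.96×10^11) = 8.268×10^-7 m⁴
I_req = 8.268×10^5 mm⁴
Solid square: I = a⁴/12  ⇒  a = (12I)^(1/4) = (12×8.268×10^5)^(1/4) = 56.1 mm

a ≈ 56.1 mm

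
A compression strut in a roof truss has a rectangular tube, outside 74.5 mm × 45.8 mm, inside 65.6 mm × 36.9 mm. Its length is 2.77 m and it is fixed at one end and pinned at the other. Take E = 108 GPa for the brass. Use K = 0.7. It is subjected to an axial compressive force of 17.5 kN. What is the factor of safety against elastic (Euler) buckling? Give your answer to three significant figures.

n ≈ 5.21

Weak-axis I_min = (h_o·b_o³ − h_i·b_i³)/12 with b_o = 45.8, b_i = 36.90 mm (shorter outer/inner sides).
I_min = (74.5×45.8³ − 65.60×36.90³)/12 = 3.218×10^5 mm⁴
I = 3.218×10^5 mm⁴ = 3.218×10^-7 m⁴
Effective length L_e = K·L = 0.7 × 2.77 = 1.939 m
P_cr = π²EI / L_e² = π² × 108×10⁹ × 3.218×10^-7 / 1.939² = 9.123×10^4 N
Factor of safety n = P_cr / P = 91.228 / 17.5 = 5.21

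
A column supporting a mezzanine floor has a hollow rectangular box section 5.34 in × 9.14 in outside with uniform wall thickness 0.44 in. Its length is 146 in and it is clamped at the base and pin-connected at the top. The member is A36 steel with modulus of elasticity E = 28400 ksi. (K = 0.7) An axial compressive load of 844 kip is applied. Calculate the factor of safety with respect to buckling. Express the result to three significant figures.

Inner dimensions: h_i = 9.14 − 2×0.44 = 8.260 in, b_i = 5.34 − 2×0.44 = 4.460 in
Weak-axis I_min = (h_o·b_o³ − h_i·b_i³)/12 with b_o = 5.34, b_i = 4.460 in (shorter outer/inner sides).
I_min = (9.14×5.34³ − 8.260×4.460³)/12 = 54.91 in⁴
Effective length L_e = K·L = 0.7 × 146 = 102.2 in
P_cr = π²EI / L_e² = π² × 28400×10³ × 54.91 / 102.2² = 1.474×10^6 lb
Factor of safety n = P_cr / P = 1473.7 / 844 = 1.75

n ≈ 1.75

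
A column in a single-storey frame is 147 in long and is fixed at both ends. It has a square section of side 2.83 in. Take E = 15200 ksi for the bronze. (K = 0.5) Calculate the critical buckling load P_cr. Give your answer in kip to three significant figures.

I = a⁴/12 = 2.83⁴/12 = 5.345 in⁴
Effective length L_e = K·L = 0.5 × 147 = 73.50 in
P_cr = π²EI / L_e² = π² × 15200×10³ × 5.345 / 73.50² = 1.484×10^5 lb

P_cr ≈ 148 kip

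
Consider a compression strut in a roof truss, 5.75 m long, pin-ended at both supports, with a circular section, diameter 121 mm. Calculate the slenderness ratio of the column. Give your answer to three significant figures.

For a solid circle r = d/4 = 121/4 = 30.25 mm
L_e = K·L = 1 × 5.75 m = 5.750 m = 5750.0 mm
λ = L_e / r_min = 5750.0 / 30.25 = 190

λ ≈ 190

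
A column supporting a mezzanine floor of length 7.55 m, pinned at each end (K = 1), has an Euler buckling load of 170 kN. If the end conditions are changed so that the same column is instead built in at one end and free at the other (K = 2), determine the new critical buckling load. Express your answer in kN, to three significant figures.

P_cr ∝ 1/K², so P_cr,new = P_cr,old × (K_old/K_new)² = 170 × (1/2)²
= 170 × 0.2500 = 42.5 kN

P_cr ≈ 42.5 kN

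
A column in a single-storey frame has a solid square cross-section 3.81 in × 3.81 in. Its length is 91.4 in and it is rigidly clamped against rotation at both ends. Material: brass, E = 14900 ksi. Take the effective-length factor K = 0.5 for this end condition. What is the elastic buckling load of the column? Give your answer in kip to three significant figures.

I = a⁴/12 = 3.81⁴/12 = 17.56 in⁴
Effective length L_e = K·L = 0.5 × 91.4 = 45.70 in
P_cr = π²EI / L_e² = π² × 14900×10³ × 17.56 / 45.70² = 1.236×10^6 lb

P_cr ≈ 1240 kip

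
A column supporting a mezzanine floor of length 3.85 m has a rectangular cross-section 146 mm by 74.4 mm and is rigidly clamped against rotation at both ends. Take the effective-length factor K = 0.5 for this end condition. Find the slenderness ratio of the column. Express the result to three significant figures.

For a rectangle r_min = b/√12 = 74.4/√12 = 21.48 mm
L_e = K·L = 0.5 × 3.85 m = 1.925 m = 1925.0 mm
λ = L_e / r_min = 1925.0 / 21.48 = 89.6

λ ≈ 89.6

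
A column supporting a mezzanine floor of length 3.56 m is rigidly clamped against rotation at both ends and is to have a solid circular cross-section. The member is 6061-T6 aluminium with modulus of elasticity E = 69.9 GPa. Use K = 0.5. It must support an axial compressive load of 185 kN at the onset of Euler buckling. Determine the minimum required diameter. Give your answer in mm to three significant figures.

L_e = K·L = 0.5 × 3.56 = 1.780 m
Required I = P_cr·L_e²/(π²E) = 1.850×10^5 × 1.780² / (π² × 6.99×10^10) = 8.496×10^-7 m⁴
I_req = 8.496×10^5 mm⁴
Solid circle: I = πd⁴/64  ⇒  d = (64I/π)^(1/4) = (64×8.496×10^5/π)^(1/4) = 64.5 mm

d ≈ 64.5 mm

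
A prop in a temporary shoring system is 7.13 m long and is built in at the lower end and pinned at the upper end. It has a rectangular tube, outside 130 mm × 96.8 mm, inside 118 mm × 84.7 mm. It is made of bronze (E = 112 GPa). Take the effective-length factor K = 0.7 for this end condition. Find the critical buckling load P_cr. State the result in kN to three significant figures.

P_cr ≈ 171 kN

Weak-axis I_min = (h_o·b_o³ − h_i·b_i³)/12 with b_o = 96.8, b_i = 84.70 mm (shorter outer/inner sides).
I_min = (130×96.8³ − 118.0×84.70³)/12 = 3.851×10^6 mm⁴
I = 3.851×10^6 mm⁴ = 3.851×10^-6 m⁴
Effective length L_e = K·L = 0.7 × 7.13 = 4.991 m
P_cr = π²EI / L_e² = π² × 112×10⁹ × 3.851×10^-6 / 4.991² = 1.709×10^5 N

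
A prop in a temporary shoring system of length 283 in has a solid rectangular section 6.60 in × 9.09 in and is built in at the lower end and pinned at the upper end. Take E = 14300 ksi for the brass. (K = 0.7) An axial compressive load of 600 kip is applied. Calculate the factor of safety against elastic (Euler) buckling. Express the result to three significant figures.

Buckling occurs about the weak axis: I_min = h·b³/12 with b = 6.60 in (the shorter side).
I_min = 9.09×6.60³/12 = 217.8 in⁴
Effective length L_e = K·L = 0.7 × 283 = 198.1 in
P_cr = π²EI / L_e² = π² × 14300×10³ × 217.8 / 198.1² = 7.832×10^5 lb
Factor of safety n = P_cr / P = 783.22 / 600 = 1.31

n ≈ 1.31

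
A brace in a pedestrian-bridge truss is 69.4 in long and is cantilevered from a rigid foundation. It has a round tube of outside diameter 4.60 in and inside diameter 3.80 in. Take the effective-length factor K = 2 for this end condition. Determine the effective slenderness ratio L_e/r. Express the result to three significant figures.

λ ≈ 93.1

d_o = 4.60 in, d_i = 3.80 in
I = π(d_o⁴ − d_i⁴)/64 = π(4.60⁴ − 3.800⁴)/64 = 11.74 in⁴
A = 5.278 in²;  r_min = √(I/A) = √(11.74/5.278) = 1.492 in
L_e = K·L = 2 × 69.4 = 138.8 in
λ = L_e / r_min = 138.80 / 1.492 = 93.1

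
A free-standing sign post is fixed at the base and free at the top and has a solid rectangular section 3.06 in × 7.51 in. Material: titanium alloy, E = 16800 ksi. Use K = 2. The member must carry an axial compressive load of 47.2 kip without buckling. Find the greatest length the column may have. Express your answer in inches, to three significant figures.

L_max ≈ 125 in

Buckling occurs about the weak axis: I_min = h·b³/12 with b = 3.06 in (the shorter side).
I_min = 7.51×3.06³/12 = 17.93 in⁴
At the buckling limit P_cr = P = 4.720×10^4 lb
From P_cr = π²EI/(K·L)²:  L = (1/K)·√(π²EI/P_cr) = (1/2)·√(π²×1.68×10^7×17.93/4.720×10^4)
L = 125 in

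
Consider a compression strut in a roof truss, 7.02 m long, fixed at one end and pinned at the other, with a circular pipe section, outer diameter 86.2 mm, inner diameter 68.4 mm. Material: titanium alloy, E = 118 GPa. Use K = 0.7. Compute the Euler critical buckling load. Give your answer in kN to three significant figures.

d_o = 86.2 mm, d_i = 68.4 mm
I = π(d_o⁴ − d_i⁴)/64 = π(86.2⁴ − 68.40⁴)/64 = 1.636×10^6 mm⁴
I = 1.636×10^6 mm⁴ = 1.636×10^-6 m⁴
Effective length L_e = K·L = 0.7 × 7.02 = 4.914 m
P_cr = π²EI / L_e² = π² × 118×10⁹ × 1.636×10^-6 / 4.914² = 7.889×10^4 N

P_cr ≈ 78.9 kN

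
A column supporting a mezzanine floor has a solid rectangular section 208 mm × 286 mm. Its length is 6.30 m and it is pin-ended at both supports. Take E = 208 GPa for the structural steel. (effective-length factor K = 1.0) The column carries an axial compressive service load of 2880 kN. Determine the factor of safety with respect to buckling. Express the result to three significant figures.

Buckling occurs about the weak axis: I_min = h·b³/12 with b = 208 mm (the shorter side).
I_min = 286×208³/12 = 2.145×10^8 mm⁴
I = 2.145×10^8 mm⁴ = 2.145×10^-4 m⁴
Effective length L_e = K·L = 1 × 6.30 = 6.300 m
P_cr = π²EI / L_e² = π² × 208×10⁹ × 2.145×10^-4 / 6.300² = 1.109×10^7 N
Factor of safety n = P_cr / P = 11093 / 2880 = 3.85

n ≈ 3.85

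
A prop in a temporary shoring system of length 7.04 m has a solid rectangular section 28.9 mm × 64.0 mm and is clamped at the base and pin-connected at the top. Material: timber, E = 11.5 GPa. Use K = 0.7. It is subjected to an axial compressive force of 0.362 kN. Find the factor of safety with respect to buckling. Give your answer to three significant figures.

n ≈ 1.66

Buckling occurs about the weak axis: I_min = h·b³/12 with b = 28.9 mm (the shorter side).
I_min = 64.0×28.9³/12 = 1.287×10^5 mm⁴
I = 1.287×10^5 mm⁴ = 1.287×10^-7 m⁴
Effective length L_e = K·L = 0.7 × 7.04 = 4.928 m
P_cr = π²EI / L_e² = π² × 11.5×10⁹ × 1.287×10^-7 / 4.928² = 601.7 N
Factor of safety n = P_cr / P = 0.60166 / 0.362 = 1.66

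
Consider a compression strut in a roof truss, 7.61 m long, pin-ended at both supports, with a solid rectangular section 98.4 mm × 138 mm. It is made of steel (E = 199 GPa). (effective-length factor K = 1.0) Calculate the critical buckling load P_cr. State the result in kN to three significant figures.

Buckling occurs about the weak axis: I_min = h·b³/12 with b = 98.4 mm (the shorter side).
I_min = 138×98.4³/12 = 1.096×10^7 mm⁴
I = 1.096×10^7 mm⁴ = 1.096×10^-5 m⁴
Effective length L_e = K·L = 1 × 7.61 = 7.610 m
P_cr = π²EI / L_e² = π² × 199×10⁹ × 1.096×10^-5 / 7.610² = 3.716×10^5 N

P_cr ≈ 372 kN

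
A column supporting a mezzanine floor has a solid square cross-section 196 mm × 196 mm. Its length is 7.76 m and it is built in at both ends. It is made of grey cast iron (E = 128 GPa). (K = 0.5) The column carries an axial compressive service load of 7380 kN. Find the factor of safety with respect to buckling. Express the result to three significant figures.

I = a⁴/12 = 196⁴/12 = 1.230×10^8 mm⁴
I = 1.230×10^8 mm⁴ = 1.230×10^-4 m⁴
Effective length L_e = K·L = 0.5 × 7.76 = 3.880 m
P_cr = π²EI / L_e² = π² × 128×10⁹ × 1.230×10^-4 / 3.880² = 1.032×10^7 N
Factor of safety n = P_cr / P = 10320 / 7380 = 1.40

n ≈ 1.40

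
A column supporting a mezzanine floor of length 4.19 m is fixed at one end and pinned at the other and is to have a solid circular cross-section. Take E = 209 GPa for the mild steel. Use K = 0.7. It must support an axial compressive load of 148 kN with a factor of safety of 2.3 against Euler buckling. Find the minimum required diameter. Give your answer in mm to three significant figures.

d ≈ 73.3 mm

Required P_cr = n·P = 2.3 × 148 = 340.4 kN
L_e = K·L = 0.7 × 4.19 = 2.933 m
Required I = P_cr·L_e²/(π²E) = 3.404×10^5 × 2.933² / (π² × 2.09×10^11) = 1.420×10^-6 m⁴
I_req = 1.420×10^6 mm⁴
Solid circle: I = πd⁴/64  ⇒  d = (64I/π)^(1/4) = (64×1.420×10^6/π)^(1/4) = 73.3 mm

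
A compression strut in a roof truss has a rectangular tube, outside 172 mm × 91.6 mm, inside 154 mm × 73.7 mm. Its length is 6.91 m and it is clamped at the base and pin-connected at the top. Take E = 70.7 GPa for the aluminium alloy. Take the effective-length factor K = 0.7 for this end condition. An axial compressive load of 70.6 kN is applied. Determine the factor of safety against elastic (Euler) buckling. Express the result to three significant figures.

n ≈ 2.48

Weak-axis I_min = (h_o·b_o³ − h_i·b_i³)/12 with b_o = 91.6, b_i = 73.70 mm (shorter outer/inner sides).
I_min = (172×91.6³ − 154.0×73.70³)/12 = 5.879×10^6 mm⁴
I = 5.879×10^6 mm⁴ = 5.879×10^-6 m⁴
Effective length L_e = K·L = 0.7 × 6.91 = 4.837 m
P_cr = π²EI / L_e² = π² × 70.7×10⁹ × 5.879×10^-6 / 4.837² = 1.753×10^5 N
Factor of safety n = P_cr / P = 175.33 / 70.6 = 2.48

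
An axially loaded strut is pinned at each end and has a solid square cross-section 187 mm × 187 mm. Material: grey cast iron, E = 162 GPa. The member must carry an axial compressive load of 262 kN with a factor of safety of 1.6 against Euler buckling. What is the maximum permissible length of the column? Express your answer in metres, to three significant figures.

L_max ≈ 19.7 m

I = a⁴/12 = 187⁴/12 = 1.019×10^8 mm⁴
I = 1.019×10^-4 m⁴
Required critical load P_cr = n·P = 1.6 × 262 = 419.2 kN = 4.192×10^5 N
From P_cr = π²EI/(K·L)²:  L = (1/K)·√(π²EI/P_cr) = (1/1)·√(π²×1.62×10^11×1.019×10^-4/4.192×10^5)
L = 19.7 m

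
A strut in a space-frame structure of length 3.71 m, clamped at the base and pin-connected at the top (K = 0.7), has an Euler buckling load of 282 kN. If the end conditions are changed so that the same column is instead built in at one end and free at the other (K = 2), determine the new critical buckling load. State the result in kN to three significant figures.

P_cr ≈ 34.5 kN

P_cr ∝ 1/K², so P_cr,new = P_cr,old × (K_old/K_new)² = 282 × (0.7/2)²
= 282 × 0.1225 = 34.5 kN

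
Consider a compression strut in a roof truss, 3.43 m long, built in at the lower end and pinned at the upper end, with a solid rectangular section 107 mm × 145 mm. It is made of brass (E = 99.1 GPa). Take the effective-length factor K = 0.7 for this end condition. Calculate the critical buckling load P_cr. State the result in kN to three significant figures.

Buckling occurs about the weak axis: I_min = h·b³/12 with b = 107 mm (the shorter side).
I_min = 145×107³/12 = 1.480×10^7 mm⁴
I = 1.480×10^7 mm⁴ = 1.480×10^-5 m⁴
Effective length L_e = K·L = 0.7 × 3.43 = 2.401 m
P_cr = π²EI / L_e² = π² × 99.1×10⁹ × 1.480×10^-5 / 2.401² = 2.511×10^6 N

P_cr ≈ 2510 kN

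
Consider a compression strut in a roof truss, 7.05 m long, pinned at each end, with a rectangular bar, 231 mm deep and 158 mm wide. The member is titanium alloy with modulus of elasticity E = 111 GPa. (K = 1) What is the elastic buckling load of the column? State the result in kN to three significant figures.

P_cr ≈ 1670 kN

Buckling occurs about the weak axis: I_min = h·b³/12 with b = 158 mm (the shorter side).
I_min = 231×158³/12 = 7.593×10^7 mm⁴
I = 7.593×10^7 mm⁴ = 7.593×10^-5 m⁴
Effective length L_e = K·L = 1 × 7.05 = 7.050 m
P_cr = π²EI / L_e² = π² × 111×10⁹ × 7.593×10^-5 / 7.050² = 1.674×10^6 N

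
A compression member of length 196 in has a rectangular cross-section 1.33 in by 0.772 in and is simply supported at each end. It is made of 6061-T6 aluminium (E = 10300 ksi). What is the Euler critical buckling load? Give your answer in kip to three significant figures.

P_cr ≈ 0.135 kip

Buckling occurs about the weak axis: I_min = h·b³/12 with b = 0.772 in (the shorter side).
I_min = 1.33×0.772³/12 = 5.099×10^-2 in⁴
Effective length L_e = K·L = 1 × 196 = 196.0 in
P_cr = π²EI / L_e² = π² × 10300×10³ × 5.099×10^-2 / 196.0² = 134.9 lb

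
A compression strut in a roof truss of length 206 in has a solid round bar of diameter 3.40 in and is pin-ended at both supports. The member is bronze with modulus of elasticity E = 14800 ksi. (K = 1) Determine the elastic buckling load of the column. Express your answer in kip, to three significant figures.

P_cr ≈ 22.6 kip

I = πd⁴/64 = π×3.40⁴/64 = 6.560 in⁴
Effective length L_e = K·L = 1 × 206 = 206.0 in
P_cr = π²EI / L_e² = π² × 14800×10³ × 6.560 / 206.0² = 2.258×10^4 lb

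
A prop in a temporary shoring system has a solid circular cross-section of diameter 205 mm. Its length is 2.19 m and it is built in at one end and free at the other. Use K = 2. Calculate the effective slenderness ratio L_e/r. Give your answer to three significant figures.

For a solid circle r = d/4 = 205/4 = 51.25 mm
L_e = K·L = 2 × 2.19 m = 4.380 m = 4380.0 mm
λ = L_e / r_min = 4380.0 / 51.25 = 85.5

λ ≈ 85.5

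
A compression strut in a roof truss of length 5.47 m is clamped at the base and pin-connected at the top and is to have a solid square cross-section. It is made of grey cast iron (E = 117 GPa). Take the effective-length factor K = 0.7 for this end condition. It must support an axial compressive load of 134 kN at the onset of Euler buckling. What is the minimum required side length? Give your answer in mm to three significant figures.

L_e = K·L = 0.7 × 5.47 = 3.829 m
Required I = P_cr·L_e²/(π²E) = 1.340×10^5 × 3.829² / (π² × 1.17×10^11) = 1.701×10^-6 m⁴
I_req = 1.701×10^6 mm⁴
Solid square: I = a⁴/12  ⇒  a = (12I)^(1/4) = (12×1.701×10^6)^(1/4) = 67.2 mm

a ≈ 67.2 mm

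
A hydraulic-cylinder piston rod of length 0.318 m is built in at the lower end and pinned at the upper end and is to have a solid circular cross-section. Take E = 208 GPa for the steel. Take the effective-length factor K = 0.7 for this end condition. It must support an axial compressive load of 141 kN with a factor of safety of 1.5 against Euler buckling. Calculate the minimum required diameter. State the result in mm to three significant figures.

Required P_cr = n·P = 1.5 × 141 = 211.5 kN
L_e = K·L = 0.7 × 0.318 = 0.2226 m
Required I = P_cr·L_e²/(π²E) = 2.115×10^5 × 0.2226² / (π² × 2.08×10^11) = 5.105×10^-9 m⁴
I_req = 5.105×10^3 mm⁴
Solid circle: I = πd⁴/64  ⇒  d = (64I/π)^(1/4) = (64×5.105×10^3/π)^(1/4) = 18.0 mm

d ≈ 18.0 mm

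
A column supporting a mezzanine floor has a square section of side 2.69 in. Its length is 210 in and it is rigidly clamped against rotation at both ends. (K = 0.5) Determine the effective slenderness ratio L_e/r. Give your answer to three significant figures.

I = a⁴/12 = 2.69⁴/12 = 4.363 in⁴
A = 7.236 in²;  r_min = √(I/A) = √(4.363/7.236) = 0.7765 in
L_e = K·L = 0.5 × 210 = 105.0 in
λ = L_e / r_min = 105.00 / 0.7765 = 135

λ ≈ 135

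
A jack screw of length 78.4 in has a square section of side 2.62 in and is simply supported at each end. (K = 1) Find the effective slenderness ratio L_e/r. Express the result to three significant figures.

I = a⁴/12 = 2.62⁴/12 = 3.927 in⁴
A = 6.864 in²;  r_min = √(I/A) = √(3.927/6.864) = 0.7563 in
L_e = K·L = 1 × 78.4 = 78.40 in
λ = L_e / r_min = 78.400 / 0.7563 = 104

λ ≈ 104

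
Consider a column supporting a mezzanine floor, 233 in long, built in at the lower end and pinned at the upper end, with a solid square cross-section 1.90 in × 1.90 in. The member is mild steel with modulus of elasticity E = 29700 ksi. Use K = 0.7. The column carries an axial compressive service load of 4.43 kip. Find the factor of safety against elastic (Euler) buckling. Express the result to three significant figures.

I = a⁴/12 = 1.90⁴/12 = 1.086 in⁴
Effective length L_e = K·L = 0.7 × 233 = 163.1 in
P_cr = π²EI / L_e² = π² × 29700×10³ × 1.086 / 163.1² = 1.197×10^4 lb
Factor of safety n = P_cr / P = 11.967 / 4.43 = 2.70

n ≈ 2.70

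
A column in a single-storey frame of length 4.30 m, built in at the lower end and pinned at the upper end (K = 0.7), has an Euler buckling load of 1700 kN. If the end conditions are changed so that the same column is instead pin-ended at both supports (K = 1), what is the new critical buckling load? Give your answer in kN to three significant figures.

P_cr ∝ 1/K², so P_cr,new = P_cr,old × (K_old/K_new)² = 1700 × (0.7/1)²
= 1700 × 0.4900 = 833 kN

P_cr ≈ 833 kN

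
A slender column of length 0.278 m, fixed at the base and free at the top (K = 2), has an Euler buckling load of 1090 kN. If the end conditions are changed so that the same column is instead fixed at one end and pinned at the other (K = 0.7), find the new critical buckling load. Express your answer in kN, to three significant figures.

P_cr ≈ 8900 kN

P_cr ∝ 1/K², so P_cr,new = P_cr,old × (K_old/K_new)² = 1090 × (2/0.7)²
= 1090 × 8.163 = 8900 kN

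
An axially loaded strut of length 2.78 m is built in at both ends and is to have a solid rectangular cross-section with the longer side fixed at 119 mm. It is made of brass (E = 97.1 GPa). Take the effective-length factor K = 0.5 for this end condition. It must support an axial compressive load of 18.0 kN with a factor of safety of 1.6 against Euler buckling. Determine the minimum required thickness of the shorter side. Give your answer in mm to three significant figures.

b ≈ 18.0 mm

Required P_cr = n·P = 1.6 × 18.0 = 28.80 kN
L_e = K·L = 0.5 × 2.78 = 1.390 m
Required I = P_cr·L_e²/(π²E) = 2.880×10^4 × 1.390² / (π² × 9.71×10^10) = 5.806×10^-8 m⁴
I_req = 5.806×10^4 mm⁴
Rectangle, weak axis: I_min = h·b³/12 with h = 119 mm fixed  ⇒  b = (12I/h)^(1/3) = 18.0 mm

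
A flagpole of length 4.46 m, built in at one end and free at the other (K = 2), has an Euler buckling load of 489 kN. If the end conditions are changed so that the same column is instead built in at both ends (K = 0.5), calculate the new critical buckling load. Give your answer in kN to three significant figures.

P_cr ≈ 7820 kN

P_cr ∝ 1/K², so P_cr,new = P_cr,old × (K_old/K_new)² = 489 × (2/0.5)²
= 489 × 16.00 = 7820 kN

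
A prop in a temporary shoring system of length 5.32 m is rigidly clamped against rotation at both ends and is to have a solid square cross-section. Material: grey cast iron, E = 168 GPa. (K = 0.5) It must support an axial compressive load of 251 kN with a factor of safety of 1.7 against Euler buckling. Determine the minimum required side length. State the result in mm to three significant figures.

Required P_cr = n·P = 1.7 × 251 = 426.7 kN
L_e = K·L = 0.5 × 5.32 = 2.660 m
Required I = P_cr·L_e²/(π²E) = 4.267×10^5 × 2.660² / (π² × 1.68×10^11) = 1.821×10^-6 m⁴
I_req = 1.821×10^6 mm⁴
Solid square: I = a⁴/12  ⇒  a = (12I)^(1/4) = (12×1.821×10^6)^(1/4) = 68.4 mm

a ≈ 68.4 mm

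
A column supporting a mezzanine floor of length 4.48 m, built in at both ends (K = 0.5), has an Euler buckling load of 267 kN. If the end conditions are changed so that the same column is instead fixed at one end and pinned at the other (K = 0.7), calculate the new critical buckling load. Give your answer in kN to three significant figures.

P_cr ∝ 1/K², so P_cr,new = P_cr,old × (K_old/K_new)² = 267 × (0.5/0.7)²
= 267 × 0.5102 = 136 kN

P_cr ≈ 136 kN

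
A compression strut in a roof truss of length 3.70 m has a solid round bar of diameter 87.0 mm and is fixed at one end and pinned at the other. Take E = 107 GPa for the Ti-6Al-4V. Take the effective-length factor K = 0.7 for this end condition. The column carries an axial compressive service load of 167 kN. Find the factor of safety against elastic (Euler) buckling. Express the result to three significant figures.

n ≈ 2.65

I = πd⁴/64 = π×87.0⁴/64 = 2.812×10^6 mm⁴
I = 2.812×10^6 mm⁴ = 2.812×10^-6 m⁴
Effective length L_e = K·L = 0.7 × 3.70 = 2.590 m
P_cr = π²EI / L_e² = π² × 107×10⁹ × 2.812×10^-6 / 2.590² = 4.427×10^5 N
Factor of safety n = P_cr / P = 442.72 / 167 = 2.65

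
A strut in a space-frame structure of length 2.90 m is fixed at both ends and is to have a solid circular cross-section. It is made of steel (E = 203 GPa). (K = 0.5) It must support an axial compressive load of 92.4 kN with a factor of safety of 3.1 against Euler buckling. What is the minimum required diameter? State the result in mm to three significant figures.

d ≈ 49.7 mm

Required P_cr = n·P = 3.1 × 92.4 = 286.4 kN
L_e = K·L = 0.5 × 2.90 = 1.450 m
Required I = P_cr·L_e²/(π²E) = 2.864×10^5 × 1.450² / (π² × 2.03×10^11) = 3.006×10^-7 m⁴
I_req = 3.006×10^5 mm⁴
Solid circle: I = πd⁴/64  ⇒  d = (64I/π)^(1/4) = (64×3.006×10^5/π)^(1/4) = 49.7 mm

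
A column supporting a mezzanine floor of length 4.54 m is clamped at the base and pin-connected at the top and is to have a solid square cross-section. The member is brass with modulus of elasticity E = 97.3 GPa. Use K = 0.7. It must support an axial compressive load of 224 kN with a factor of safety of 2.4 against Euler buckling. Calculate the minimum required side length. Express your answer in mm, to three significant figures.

a ≈ 90.8 mm

Required P_cr = n·P = 2.4 × 224 = 537.6 kN
L_e = K·L = 0.7 × 4.54 = 3.178 m
Required I = P_cr·L_e²/(π²E) = 5.376×10^5 × 3.178² / (π² × 9.73×10^10) = 5.654×10^-6 m⁴
I_req = 5.654×10^6 mm⁴
Solid square: I = a⁴/12  ⇒  a = (12I)^(1/4) = (12×5.654×10^6)^(1/4) = 90.8 mm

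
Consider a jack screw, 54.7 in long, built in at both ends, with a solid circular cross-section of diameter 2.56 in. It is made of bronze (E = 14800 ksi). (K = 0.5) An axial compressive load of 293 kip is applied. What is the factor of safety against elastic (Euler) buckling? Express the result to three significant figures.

I = πd⁴/64 = π×2.56⁴/64 = 2.108 in⁴
Effective length L_e = K·L = 0.5 × 54.7 = 27.35 in
P_cr = π²EI / L_e² = π² × 14800×10³ × 2.108 / 27.35² = 4.117×10^5 lb
Factor of safety n = P_cr / P = 411.70 / 293 = 1.41

n ≈ 1.41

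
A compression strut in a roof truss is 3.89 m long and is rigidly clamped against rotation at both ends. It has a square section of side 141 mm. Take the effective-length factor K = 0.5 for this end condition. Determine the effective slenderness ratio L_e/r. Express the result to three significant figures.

For a square r = a/√12 = 141/√12 = 40.70 mm
L_e = K·L = 0.5 × 3.89 m = 1.945 m = 1945.0 mm
λ = L_e / r_min = 1945.0 / 40.70 = 47.8

λ ≈ 47.8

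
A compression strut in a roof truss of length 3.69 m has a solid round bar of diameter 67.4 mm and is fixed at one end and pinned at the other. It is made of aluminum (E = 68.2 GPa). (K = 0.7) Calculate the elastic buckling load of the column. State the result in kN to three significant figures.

I = πd⁴/64 = π×67.4⁴/64 = 1.013×10^6 mm⁴
I = 1.013×10^6 mm⁴ = 1.013×10^-6 m⁴
Effective length L_e = K·L = 0.7 × 3.69 = 2.583 m
P_cr = π²EI / L_e² = π² × 68.2×10⁹ × 1.013×10^-6 / 2.583² = 1.022×10^5 N

P_cr ≈ 102 kN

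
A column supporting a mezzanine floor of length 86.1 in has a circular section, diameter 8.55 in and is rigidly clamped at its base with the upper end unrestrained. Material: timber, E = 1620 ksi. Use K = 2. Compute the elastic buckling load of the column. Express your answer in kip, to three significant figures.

I = πd⁴/64 = π×8.55⁴/64 = 262.3 in⁴
Effective length L_e = K·L = 2 × 86.1 = 172.2 in
P_cr = π²EI / L_e² = π² × 1620×10³ × 262.3 / 172.2² = 1.414×10^5 lb

P_cr ≈ 141 kip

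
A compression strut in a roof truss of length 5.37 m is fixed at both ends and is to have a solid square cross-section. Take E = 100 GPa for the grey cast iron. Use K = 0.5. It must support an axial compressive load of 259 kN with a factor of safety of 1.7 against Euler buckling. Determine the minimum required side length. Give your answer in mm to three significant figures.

a ≈ 78.8 mm

Required P_cr = n·P = 1.7 × 259 = 440.3 kN
L_e = K·L = 0.5 × 5.37 = 2.685 m
Required I = P_cr·L_e²/(π²E) = 4.403×10^5 × 2.685² / (π² × 1.00×10^11) = 3.216×10^-6 m⁴
I_req = 3.216×10^6 mm⁴
Solid square: I = a⁴/12  ⇒  a = (12I)^(1/4) = (12×3.216×10^6)^(1/4) = 78.8 mm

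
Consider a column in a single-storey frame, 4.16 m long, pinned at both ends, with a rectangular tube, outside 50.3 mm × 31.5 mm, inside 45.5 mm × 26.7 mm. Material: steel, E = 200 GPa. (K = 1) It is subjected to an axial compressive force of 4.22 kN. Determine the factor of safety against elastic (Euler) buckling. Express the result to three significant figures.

n ≈ 1.59

Weak-axis I_min = (h_o·b_o³ − h_i·b_i³)/12 with b_o = 31.5, b_i = 26.70 mm (shorter outer/inner sides).
I_min = (50.3×31.5³ − 45.50×26.70³)/12 = 5.884×10^4 mm⁴
I = 5.884×10^4 mm⁴ = 5.884×10^-8 m⁴
Effective length L_e = K·L = 1 × 4.16 = 4.160 m
P_cr = π²EI / L_e² = π² × 200×10⁹ × 5.884×10^-8 / 4.160² = 6.712×10^3 N
Factor of safety n = P_cr / P = 6.7118 / 4.22 = 1.59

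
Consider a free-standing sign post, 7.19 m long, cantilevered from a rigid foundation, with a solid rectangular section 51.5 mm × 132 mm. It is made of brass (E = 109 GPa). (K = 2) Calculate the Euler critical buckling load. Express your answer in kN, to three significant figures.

Buckling occurs about the weak axis: I_min = h·b³/12 with b = 51.5 mm (the shorter side).
I_min = 132×51.5³/12 = 1.502×10^6 mm⁴
I = 1.502×10^6 mm⁴ = 1.502×10^-6 m⁴
Effective length L_e = K·L = 2 × 7.19 = 14.38 m
P_cr = π²EI / L_e² = π² × 109×10⁹ × 1.502×10^-6 / 14.38² = 7.817×10^3 N

P_cr ≈ 7.82 kN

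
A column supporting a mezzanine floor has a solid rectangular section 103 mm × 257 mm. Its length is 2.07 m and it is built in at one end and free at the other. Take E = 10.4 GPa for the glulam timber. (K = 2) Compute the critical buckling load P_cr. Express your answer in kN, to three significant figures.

P_cr ≈ 140 kN

Buckling occurs about the weak axis: I_min = h·b³/12 with b = 103 mm (the shorter side).
I_min = 257×103³/12 = 2.340×10^7 mm⁴
I = 2.340×10^7 mm⁴ = 2.340×10^-5 m⁴
Effective length L_e = K·L = 2 × 2.07 = 4.140 m
P_cr = π²EI / L_e² = π² × 10.4×10⁹ × 2.340×10^-5 / 4.140² = 1.402×10^5 N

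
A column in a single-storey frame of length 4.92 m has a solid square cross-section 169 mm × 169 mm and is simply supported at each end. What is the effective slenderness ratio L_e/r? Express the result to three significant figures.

λ ≈ 101

For a square r = a/√12 = 169/√12 = 48.79 mm
L_e = K·L = 1 × 4.92 m = 4.920 m = 4920.0 mm
λ = L_e / r_min = 4920.0 / 48.79 = 101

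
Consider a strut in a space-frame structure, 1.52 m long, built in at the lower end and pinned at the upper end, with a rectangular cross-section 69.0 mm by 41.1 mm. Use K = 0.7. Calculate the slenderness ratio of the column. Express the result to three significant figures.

λ ≈ 89.7

For a rectangle r_min = b/√12 = 41.1/√12 = 11.86 mm
L_e = K·L = 0.7 × 1.52 m = 1.064 m = 1064.0 mm
λ = L_e / r_min = 1064.0 / 11.86 = 89.7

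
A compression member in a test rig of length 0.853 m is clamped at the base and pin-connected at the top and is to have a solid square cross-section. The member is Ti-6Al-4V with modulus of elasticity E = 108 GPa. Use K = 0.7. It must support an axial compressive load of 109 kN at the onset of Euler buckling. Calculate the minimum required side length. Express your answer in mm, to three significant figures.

L_e = K·L = 0.7 × 0.853 = 0.5971 m
Required I = P_cr·L_e²/(π²E) = 1.090×10^5 × 0.5971² / (π² × 1.08×10^11) = 3.646×10^-8 m⁴
I_req = 3.646×10^4 mm⁴
Solid square: I = a⁴/12  ⇒  a = (12I)^(1/4) = (12×3.646×10^4)^(1/4) = 25.7 mm

a ≈ 25.7 mm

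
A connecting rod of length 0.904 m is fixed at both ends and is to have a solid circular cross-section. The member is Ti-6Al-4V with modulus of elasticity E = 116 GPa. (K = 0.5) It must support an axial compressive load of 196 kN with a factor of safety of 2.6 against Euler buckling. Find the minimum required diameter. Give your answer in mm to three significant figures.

Required P_cr = n·P = 2.6 × 196 = 509.6 kN
L_e = K·L = 0.5 × 0.904 = 0.4520 m
Required I = P_cr·L_e²/(π²E) = 5.096×10^5 × 0.4520² / (π² × 1.16×10^11) = 9.094×10^-8 m⁴
I_req = 9.094×10^4 mm⁴
Solid circle: I = πd⁴/64  ⇒  d = (64I/π)^(1/4) = (64×9.094×10^4/π)^(1/4) = 36.9 mm

d ≈ 36.9 mm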